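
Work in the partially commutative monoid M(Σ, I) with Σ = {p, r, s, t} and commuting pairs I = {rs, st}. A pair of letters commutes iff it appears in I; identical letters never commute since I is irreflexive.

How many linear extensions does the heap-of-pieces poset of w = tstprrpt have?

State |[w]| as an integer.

3

0(t) covers ∅
1(s) covers ∅
2(t) covers 0:t
3(p) covers 1:s, 2:t
4(r) covers 3:p
5(r) covers 4:r
6(p) covers 5:r
7(t) covers 6:p
floor of heap: 0:t, 1:s
completions by unplaced set U, small U first (add the entries for U minus each lowest piece of U):
  |U|=1: {7}:1
  |U|=2: {6,7}:1
  |U|=3: {5,6,7}:1
  |U|=4: {4,5,6,7}:1
  |U|=5: {3,4,5,6,7}:1
  |U|=6: {1,3,4,5,6,7}:1  {2,3,4,5,6,7}:1
  start at 0(t): 2
  start at 1(s): 1
sum over floor = 3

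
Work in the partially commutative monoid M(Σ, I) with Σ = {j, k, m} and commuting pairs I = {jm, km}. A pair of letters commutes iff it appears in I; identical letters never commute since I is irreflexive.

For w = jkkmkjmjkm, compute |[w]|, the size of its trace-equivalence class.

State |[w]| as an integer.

#0=j has no predecessor
#1=k depends on [0:j]
#2=k depends on [1:k]
#3=m has no predecessor
#4=k depends on [2:k]
#5=j depends on [4:k]
#6=m depends on [3:m]
#7=j depends on [5:j]
#8=k depends on [7:j]
#9=m depends on [6:m]
sources: [0:j, 3:m]
N(rest) = Σ N(rest − s) over sources s of rest; N(one piece) = 1:
  size 1 → [8]=1  [9]=1
  size 2 → [6,9]=1  [7,8]=1  [8,9]=2
  size 3 → [3,6,9]=1  [5,7,8]=1  [6,8,9]=3  [7,8,9]=3
  size 4 → [3,6,8,9]=4  [4,5,7,8]=1  [5,7,8,9]=4  [6,7,8,9]=6
  size 5 → [2,4,5,7,8]=1  [3,6,7,8,9]=10  [4,5,7,8,9]=5  [5,6,7,8,9]=10
  size 6 → [1,2,4,5,7,8]=1  [2,4,5,7,8,9]=6  [3,5,6,7,8,9]=20  [4,5,6,7,8,9]=15
  size 7 → [0,1,2,4,5,7,8]=1  [1,2,4,5,7,8,9]=7  [2,4,5,6,7,8,9]=21  [3,4,5,6,7,8,9]=35
  size 8 → [0,1,2,4,5,7,8,9]=8  [1,2,4,5,6,7,8,9]=28  [2,3,4,5,6,7,8,9]=56
  first=0(j) contributes 84
  first=3(m) contributes 36
|[w]| = 120

120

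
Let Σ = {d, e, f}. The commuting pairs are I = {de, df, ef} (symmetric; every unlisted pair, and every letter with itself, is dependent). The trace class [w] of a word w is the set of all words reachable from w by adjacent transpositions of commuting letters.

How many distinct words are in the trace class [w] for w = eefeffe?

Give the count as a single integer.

0(e) covers ∅
1(e) covers 0:e
2(f) covers ∅
3(e) covers 1:e
4(f) covers 2:f
5(f) covers 4:f
6(e) covers 3:e
floor of heap: 0:e, 2:f
completions by unplaced set U, small U first (add the entries for U minus each lowest piece of U):
  |U|=1: {5}:1  {6}:1
  |U|=2: {3,6}:1  {4,5}:1  {5,6}:2
  |U|=3: {1,3,6}:1  {2,4,5}:1  {3,5,6}:3  {4,5,6}:3
  |U|=4: {0,1,3,6}:1  {1,3,5,6}:4  {2,4,5,6}:4  {3,4,5,6}:6
  |U|=5: {0,1,3,5,6}:5  {1,3,4,5,6}:10  {2,3,4,5,6}:10
  start at 0(e): 20
  start at 2(f): 15
sum over floor = 35

35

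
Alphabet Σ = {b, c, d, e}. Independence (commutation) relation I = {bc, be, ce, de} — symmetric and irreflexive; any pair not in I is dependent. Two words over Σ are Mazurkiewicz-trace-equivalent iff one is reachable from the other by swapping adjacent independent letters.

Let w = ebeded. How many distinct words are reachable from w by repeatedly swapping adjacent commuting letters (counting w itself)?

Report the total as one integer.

20

drop 0:e onto floor
drop 1:b onto floor
drop 2:e onto {0:e}
drop 3:d onto {1:b}
drop 4:e onto {2:e}
drop 5:d onto {3:d}
ground layer = {0:e, 1:b}
drop-orders for the pieces not yet dropped (sum over which currently-grounded one goes next):
  1 to go: {4} 1  {5} 1
  2 to go: {2,4} 1  {3,5} 1  {4,5} 2
  3 to go: {0,2,4} 1  {1,3,5} 1  {2,4,5} 3  {3,4,5} 3
  4 to go: {0,2,4,5} 4  {1,3,4,5} 4  {2,3,4,5} 6
  if 0:e drops first: 10 orders
  if 1:b drops first: 10 orders
heap linearizations: 20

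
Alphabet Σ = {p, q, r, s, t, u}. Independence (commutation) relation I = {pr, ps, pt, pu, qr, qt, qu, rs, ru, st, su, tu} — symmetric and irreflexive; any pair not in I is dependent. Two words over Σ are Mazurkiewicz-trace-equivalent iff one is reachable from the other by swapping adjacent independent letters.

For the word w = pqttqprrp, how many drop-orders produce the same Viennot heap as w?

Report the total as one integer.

126

piece 0:p — minimal
piece 1:q rests on {0:p}
piece 2:t — minimal
piece 3:t rests on {2:t}
piece 4:q rests on {1:q}
piece 5:p rests on {4:q}
piece 6:r rests on {3:t}
piece 7:r rests on {6:r}
piece 8:p rests on {5:p}
minimal pieces: {0:p, 2:t}
ways to finish when only these pieces remain (= sum over removing one remaining piece with nothing left below it):
  1 left: {7}→1  {8}→1
  2 left: {5,8}→1  {6,7}→1  {7,8}→2
  3 left: {3,6,7}→1  {4,5,8}→1  {5,7,8}→3  {6,7,8}→3
  4 left: {1,4,5,8}→1  {2,3,6,7}→1  {3,6,7,8}→4  {4,5,7,8}→4  {5,6,7,8}→6
  5 left: {0,1,4,5,8}→1  {1,4,5,7,8}→5  {2,3,6,7,8}→5  {3,5,6,7,8}→10  {4,5,6,7,8}→10
  6 left: {0,1,4,5,7,8}→6  {1,4,5,6,7,8}→15  {2,3,5,6,7,8}→15  {3,4,5,6,7,8}→20
  7 left: {0,1,4,5,6,7,8}→21  {1,3,4,5,6,7,8}→35  {2,3,4,5,6,7,8}→35
  placing 0:p first → 70 extensions
  placing 2:t first → 56 extensions
total linear extensions = 126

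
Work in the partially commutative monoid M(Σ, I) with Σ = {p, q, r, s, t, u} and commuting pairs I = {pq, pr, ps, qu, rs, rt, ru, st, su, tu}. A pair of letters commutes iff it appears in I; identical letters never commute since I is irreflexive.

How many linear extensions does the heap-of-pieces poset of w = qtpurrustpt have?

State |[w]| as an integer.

1080

drop 0:q onto floor
drop 1:t onto {0:q}
drop 2:p onto {1:t}
drop 3:u onto {2:p}
drop 4:r onto {0:q}
drop 5:r onto {4:r}
drop 6:u onto {3:u}
drop 7:s onto {0:q}
drop 8:t onto {2:p}
drop 9:p onto {6:u, 8:t}
drop 10:t onto {9:p}
ground layer = {0:q}
drop-orders for the pieces not yet dropped (sum over which currently-grounded one goes next):
  1 to go: {5} 1  {7} 1  {10} 1
  2 to go: {4,5} 1  {5,7} 2  {5,10} 2  {7,10} 2  {9,10} 1
  3 to go: {4,5,7} 3  {4,5,10} 3  {5,7,10} 6  {5,9,10} 3  {6,9,10} 1  {7,9,10} 3  {8,9,10} 1
  4 to go: {3,6,9,10} 1  {4,5,7,10} 12  {4,5,9,10} 6  {5,6,9,10} 4  {5,7,9,10} 12  {5,8,9,10} 4  {6,7,9,10} 4  {6,8,9,10} 2  {7,8,9,10} 4
  5 to go: {3,5,6,9,10} 5  {3,6,7,9,10} 5  {3,6,8,9,10} 3  {4,5,6,9,10} 10  {4,5,7,9,10} 30  {4,5,8,9,10} 10  {5,6,7,9,10} 20  {5,6,8,9,10} 10  {5,7,8,9,10} 20  {6,7,8,9,10} 10
  6 to go: {2,3,6,8,9,10} 3  {3,4,5,6,9,10} 15  {3,5,6,7,9,10} 30  {3,5,6,8,9,10} 18  {3,6,7,8,9,10} 18  {4,5,6,7,9,10} 60  {4,5,6,8,9,10} 30  {4,5,7,8,9,10} 60  {5,6,7,8,9,10} 60
  7 to go: {1,2,3,6,8,9,10} 3  {2,3,5,6,8,9,10} 21  {2,3,6,7,8,9,10} 21  {3,4,5,6,7,9,10} 105  {3,4,5,6,8,9,10} 63  {3,5,6,7,8,9,10} 126  {4,5,6,7,8,9,10} 210
  8 to go: {1,2,3,5,6,8,9,10} 24  {1,2,3,6,7,8,9,10} 24  {2,3,4,5,6,8,9,10} 84  {2,3,5,6,7,8,9,10} 168  {3,4,5,6,7,8,9,10} 504
  9 to go: {1,2,3,4,5,6,8,9,10} 108  {1,2,3,5,6,7,8,9,10} 216  {2,3,4,5,6,7,8,9,10} 756
  if 0:q drops first: 1080 orders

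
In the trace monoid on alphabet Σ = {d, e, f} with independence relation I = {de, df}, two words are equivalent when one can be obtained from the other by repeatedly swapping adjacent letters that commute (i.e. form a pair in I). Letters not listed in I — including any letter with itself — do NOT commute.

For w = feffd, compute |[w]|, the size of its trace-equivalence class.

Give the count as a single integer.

piece 0:f — minimal
piece 1:e rests on {0:f}
piece 2:f rests on {1:e}
piece 3:f rests on {2:f}
piece 4:d — minimal
minimal pieces: {0:f, 4:d}
ways to finish when only these pieces remain (= sum over removing one remaining piece with nothing left below it):
  1 left: {3}→1  {4}→1
  2 left: {2,3}→1  {3,4}→2
  3 left: {1,2,3}→1  {2,3,4}→3
  placing 0:f first → 4 extensions
  placing 4:d first → 1 extensions
total linear extensions = 5

5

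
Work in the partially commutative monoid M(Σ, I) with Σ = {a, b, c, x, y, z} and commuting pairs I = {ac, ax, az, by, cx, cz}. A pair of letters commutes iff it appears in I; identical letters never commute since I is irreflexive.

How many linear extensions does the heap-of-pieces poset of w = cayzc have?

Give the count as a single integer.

piece 0:c — minimal
piece 1:a — minimal
piece 2:y rests on {0:c, 1:a}
piece 3:z rests on {2:y}
piece 4:c rests on {2:y}
minimal pieces: {0:c, 1:a}
ways to finish when only these pieces remain (= sum over removing one remaining piece with nothing left below it):
  1 left: {3}→1  {4}→1
  2 left: {3,4}→2
  3 left: {2,3,4}→2
  placing 0:c first → 2 extensions
  placing 1:a first → 2 extensions
total linear extensions = 4

4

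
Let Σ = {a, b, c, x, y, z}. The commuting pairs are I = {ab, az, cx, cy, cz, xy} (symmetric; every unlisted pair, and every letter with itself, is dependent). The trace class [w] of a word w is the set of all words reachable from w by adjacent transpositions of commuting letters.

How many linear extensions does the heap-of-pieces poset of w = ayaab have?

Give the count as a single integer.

#0=a has no predecessor
#1=y depends on [0:a]
#2=a depends on [1:y]
#3=a depends on [2:a]
#4=b depends on [1:y]
sources: [0:a]
N(rest) = Σ N(rest − s) over sources s of rest; N(one piece) = 1:
  size 1 → [3]=1  [4]=1
  size 2 → [2,3]=1  [3,4]=2
  size 3 → [2,3,4]=3
  first=0(a) contributes 3

3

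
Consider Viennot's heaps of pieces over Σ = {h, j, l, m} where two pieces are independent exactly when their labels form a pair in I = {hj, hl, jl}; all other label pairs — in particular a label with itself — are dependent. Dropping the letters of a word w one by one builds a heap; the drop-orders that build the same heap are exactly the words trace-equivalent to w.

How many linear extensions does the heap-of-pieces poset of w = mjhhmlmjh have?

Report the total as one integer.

#0=m has no predecessor
#1=j depends on [0:m]
#2=h depends on [0:m]
#3=h depends on [2:h]
#4=m depends on [1:j, 3:h]
#5=l depends on [4:m]
#6=m depends on [5:l]
#7=j depends on [6:m]
#8=h depends on [6:m]
sources: [0:m]
N(rest) = Σ N(rest − s) over sources s of rest; N(one piece) = 1:
  size 1 → [7]=1  [8]=1
  size 2 → [7,8]=2
  size 3 → [6,7,8]=2
  size 4 → [5,6,7,8]=2
  size 5 → [4,5,6,7,8]=2
  size 6 → [1,4,5,6,7,8]=2  [3,4,5,6,7,8]=2
  size 7 → [1,3,4,5,6,7,8]=4  [2,3,4,5,6,7,8]=2
  first=0(m) contributes 6

6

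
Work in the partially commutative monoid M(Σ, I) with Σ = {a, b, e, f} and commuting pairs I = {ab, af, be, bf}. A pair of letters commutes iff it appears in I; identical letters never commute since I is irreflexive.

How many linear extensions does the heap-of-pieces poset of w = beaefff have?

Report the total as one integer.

7

0(b) covers ∅
1(e) covers ∅
2(a) covers 1:e
3(e) covers 2:a
4(f) covers 3:e
5(f) covers 4:f
6(f) covers 5:f
floor of heap: 0:b, 1:e
completions by unplaced set U, small U first (add the entries for U minus each lowest piece of U):
  |U|=1: {0}:1  {6}:1
  |U|=2: {0,6}:2  {5,6}:1
  |U|=3: {0,5,6}:3  {4,5,6}:1
  |U|=4: {0,4,5,6}:4  {3,4,5,6}:1
  |U|=5: {0,3,4,5,6}:5  {2,3,4,5,6}:1
  start at 0(b): 1
  start at 1(e): 6
sum over floor = 7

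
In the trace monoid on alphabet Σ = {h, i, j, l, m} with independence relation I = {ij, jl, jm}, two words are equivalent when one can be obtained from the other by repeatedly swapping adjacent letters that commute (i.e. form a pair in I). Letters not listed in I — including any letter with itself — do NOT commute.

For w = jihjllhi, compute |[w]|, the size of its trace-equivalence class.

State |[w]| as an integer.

#0=j has no predecessor
#1=i has no predecessor
#2=h depends on [0:j, 1:i]
#3=j depends on [2:h]
#4=l depends on [2:h]
#5=l depends on [4:l]
#6=h depends on [3:j, 5:l]
#7=i depends on [6:h]
sources: [0:j, 1:i]
N(rest) = Σ N(rest − s) over sources s of rest; N(one piece) = 1:
  size 1 → [7]=1
  size 2 → [6,7]=1
  size 3 → [3,6,7]=1  [5,6,7]=1
  size 4 → [3,5,6,7]=2  [4,5,6,7]=1
  size 5 → [3,4,5,6,7]=3
  size 6 → [2,3,4,5,6,7]=3
  first=0(j) contributes 3
  first=1(i) contributes 3
|[w]| = 6

6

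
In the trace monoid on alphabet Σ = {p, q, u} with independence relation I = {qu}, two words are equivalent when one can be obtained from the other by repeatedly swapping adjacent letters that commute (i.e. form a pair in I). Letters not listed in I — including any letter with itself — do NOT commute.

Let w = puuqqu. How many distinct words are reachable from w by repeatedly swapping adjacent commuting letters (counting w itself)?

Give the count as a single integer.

10

drop 0:p onto floor
drop 1:u onto {0:p}
drop 2:u onto {1:u}
drop 3:q onto {0:p}
drop 4:q onto {3:q}
drop 5:u onto {2:u}
ground layer = {0:p}
drop-orders for the pieces not yet dropped (sum over which currently-grounded one goes next):
  1 to go: {4} 1  {5} 1
  2 to go: {2,5} 1  {3,4} 1  {4,5} 2
  3 to go: {1,2,5} 1  {2,4,5} 3  {3,4,5} 3
  4 to go: {1,2,4,5} 4  {2,3,4,5} 6
  if 0:p drops first: 10 orders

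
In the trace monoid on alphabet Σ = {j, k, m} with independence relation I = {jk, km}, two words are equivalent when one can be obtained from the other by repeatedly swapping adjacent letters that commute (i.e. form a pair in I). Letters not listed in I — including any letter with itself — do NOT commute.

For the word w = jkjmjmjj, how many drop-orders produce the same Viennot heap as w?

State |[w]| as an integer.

8

#0=j has no predecessor
#1=k has no predecessor
#2=j depends on [0:j]
#3=m depends on [2:j]
#4=j depends on [3:m]
#5=m depends on [4:j]
#6=j depends on [5:m]
#7=j depends on [6:j]
sources: [0:j, 1:k]
N(rest) = Σ N(rest − s) over sources s of rest; N(one piece) = 1:
  size 1 → [1]=1  [7]=1
  size 2 → [1,7]=2  [6,7]=1
  size 3 → [1,6,7]=3  [5,6,7]=1
  size 4 → [1,5,6,7]=4  [4,5,6,7]=1
  size 5 → [1,4,5,6,7]=5  [3,4,5,6,7]=1
  size 6 → [1,3,4,5,6,7]=6  [2,3,4,5,6,7]=1
  first=0(j) contributes 7
  first=1(k) contributes 1
|[w]| = 8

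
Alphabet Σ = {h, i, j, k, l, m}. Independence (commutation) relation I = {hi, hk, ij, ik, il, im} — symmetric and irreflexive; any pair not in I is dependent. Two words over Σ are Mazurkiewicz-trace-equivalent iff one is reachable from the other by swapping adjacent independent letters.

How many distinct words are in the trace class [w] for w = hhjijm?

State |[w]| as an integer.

drop 0:h onto floor
drop 1:h onto {0:h}
drop 2:j onto {1:h}
drop 3:i onto floor
drop 4:j onto {2:j}
drop 5:m onto {4:j}
ground layer = {0:h, 3:i}
drop-orders for the pieces not yet dropped (sum over which currently-grounded one goes next):
  1 to go: {3} 1  {5} 1
  2 to go: {3,5} 2  {4,5} 1
  3 to go: {2,4,5} 1  {3,4,5} 3
  4 to go: {1,2,4,5} 1  {2,3,4,5} 4
  if 0:h drops first: 5 orders
  if 3:i drops first: 1 orders
heap linearizations: 6

6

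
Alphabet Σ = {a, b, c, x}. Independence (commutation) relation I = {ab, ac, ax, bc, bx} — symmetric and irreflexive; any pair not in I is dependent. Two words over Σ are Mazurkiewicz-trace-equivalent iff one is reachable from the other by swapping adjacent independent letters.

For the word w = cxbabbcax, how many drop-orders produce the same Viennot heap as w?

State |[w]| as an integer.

piece 0:c — minimal
piece 1:x rests on {0:c}
piece 2:b — minimal
piece 3:a — minimal
piece 4:b rests on {2:b}
piece 5:b rests on {4:b}
piece 6:c rests on {1:x}
piece 7:a rests on {3:a}
piece 8:x rests on {6:c}
minimal pieces: {0:c, 2:b, 3:a}
ways to finish when only these pieces remain (= sum over removing one remaining piece with nothing left below it):
  1 left: {5}→1  {7}→1  {8}→1
  2 left: {3,7}→1  {4,5}→1  {5,7}→2  {5,8}→2  {6,8}→1  {7,8}→2
  3 left: {1,6,8}→1  {2,4,5}→1  {3,5,7}→3  {3,7,8}→3  {4,5,7}→3  {4,5,8}→3  {5,6,8}→3  {5,7,8}→6  {6,7,8}→3
  4 left: {0,1,6,8}→1  {1,5,6,8}→4  {1,6,7,8}→4  {2,4,5,7}→4  {2,4,5,8}→4  {3,4,5,7}→6  {3,5,7,8}→12  {3,6,7,8}→6  {4,5,6,8}→6  {4,5,7,8}→12  {5,6,7,8}→12
  5 left: {0,1,5,6,8}→5  {0,1,6,7,8}→5  {1,3,6,7,8}→10  {1,4,5,6,8}→10  {1,5,6,7,8}→20  {2,3,4,5,7}→10  {2,4,5,6,8}→10  {2,4,5,7,8}→20  {3,4,5,7,8}→30  {3,5,6,7,8}→30  {4,5,6,7,8}→30
  6 left: {0,1,3,6,7,8}→15  {0,1,4,5,6,8}→15  {0,1,5,6,7,8}→30  {1,2,4,5,6,8}→20  {1,3,5,6,7,8}→60  {1,4,5,6,7,8}→60  {2,3,4,5,7,8}→60  {2,4,5,6,7,8}→60  {3,4,5,6,7,8}→90
  7 left: {0,1,2,4,5,6,8}→35  {0,1,3,5,6,7,8}→105  {0,1,4,5,6,7,8}→105  {1,2,4,5,6,7,8}→140  {1,3,4,5,6,7,8}→210  {2,3,4,5,6,7,8}→210
  placing 0:c first → 560 extensions
  placing 2:b first → 420 extensions
  placing 3:a first → 280 extensions
total linear extensions = 1260

1260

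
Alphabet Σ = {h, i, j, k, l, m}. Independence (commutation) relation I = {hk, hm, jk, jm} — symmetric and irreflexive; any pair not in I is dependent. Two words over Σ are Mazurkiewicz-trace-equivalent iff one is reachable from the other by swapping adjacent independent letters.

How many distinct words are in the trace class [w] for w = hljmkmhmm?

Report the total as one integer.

piece 0:h — minimal
piece 1:l rests on {0:h}
piece 2:j rests on {1:l}
piece 3:m rests on {1:l}
piece 4:k rests on {3:m}
piece 5:m rests on {4:k}
piece 6:h rests on {2:j}
piece 7:m rests on {5:m}
piece 8:m rests on {7:m}
minimal pieces: {0:h}
ways to finish when only these pieces remain (= sum over removing one remaining piece with nothing left below it):
  1 left: {6}→1  {8}→1
  2 left: {2,6}→1  {6,8}→2  {7,8}→1
  3 left: {2,6,8}→3  {5,7,8}→1  {6,7,8}→3
  4 left: {2,6,7,8}→6  {4,5,7,8}→1  {5,6,7,8}→4
  5 left: {2,5,6,7,8}→10  {3,4,5,7,8}→1  {4,5,6,7,8}→5
  6 left: {2,4,5,6,7,8}→15  {3,4,5,6,7,8}→6
  7 left: {2,3,4,5,6,7,8}→21
  placing 0:h first → 21 extensions

21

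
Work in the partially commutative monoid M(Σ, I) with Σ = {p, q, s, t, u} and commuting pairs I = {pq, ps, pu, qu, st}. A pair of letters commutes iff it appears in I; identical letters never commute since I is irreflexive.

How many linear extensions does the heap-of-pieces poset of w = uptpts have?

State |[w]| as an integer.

9

#0=u has no predecessor
#1=p has no predecessor
#2=t depends on [0:u, 1:p]
#3=p depends on [2:t]
#4=t depends on [3:p]
#5=s depends on [0:u]
sources: [0:u, 1:p]
N(rest) = Σ N(rest − s) over sources s of rest; N(one piece) = 1:
  size 1 → [4]=1  [5]=1
  size 2 → [3,4]=1  [4,5]=2
  size 3 → [2,3,4]=1  [3,4,5]=3
  size 4 → [1,2,3,4]=1  [2,3,4,5]=4
  first=0(u) contributes 5
  first=1(p) contributes 4
|[w]| = 9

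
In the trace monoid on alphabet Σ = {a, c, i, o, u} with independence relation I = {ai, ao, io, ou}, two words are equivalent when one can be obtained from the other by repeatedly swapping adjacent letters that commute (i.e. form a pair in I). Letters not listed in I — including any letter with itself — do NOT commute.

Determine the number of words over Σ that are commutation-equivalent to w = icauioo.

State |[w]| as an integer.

drop 0:i onto floor
drop 1:c onto {0:i}
drop 2:a onto {1:c}
drop 3:u onto {2:a}
drop 4:i onto {3:u}
drop 5:o onto {1:c}
drop 6:o onto {5:o}
ground layer = {0:i}
drop-orders for the pieces not yet dropped (sum over which currently-grounded one goes next):
  1 to go: {4} 1  {6} 1
  2 to go: {3,4} 1  {4,6} 2  {5,6} 1
  3 to go: {2,3,4} 1  {3,4,6} 3  {4,5,6} 3
  4 to go: {2,3,4,6} 4  {3,4,5,6} 6
  5 to go: {2,3,4,5,6} 10
  if 0:i drops first: 10 orders

10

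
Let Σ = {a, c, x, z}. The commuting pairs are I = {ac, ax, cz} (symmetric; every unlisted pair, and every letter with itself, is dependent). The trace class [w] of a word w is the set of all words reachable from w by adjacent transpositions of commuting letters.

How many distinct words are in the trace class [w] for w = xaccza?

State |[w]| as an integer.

0(x) covers ∅
1(a) covers ∅
2(c) covers 0:x
3(c) covers 2:c
4(z) covers 0:x, 1:a
5(a) covers 4:z
floor of heap: 0:x, 1:a
completions by unplaced set U, small U first (add the entries for U minus each lowest piece of U):
  |U|=1: {3}:1  {5}:1
  |U|=2: {2,3}:1  {3,5}:2  {4,5}:1
  |U|=3: {1,4,5}:1  {2,3,5}:3  {3,4,5}:3
  |U|=4: {1,3,4,5}:4  {2,3,4,5}:6
  start at 0(x): 10
  start at 1(a): 6
sum over floor = 16

16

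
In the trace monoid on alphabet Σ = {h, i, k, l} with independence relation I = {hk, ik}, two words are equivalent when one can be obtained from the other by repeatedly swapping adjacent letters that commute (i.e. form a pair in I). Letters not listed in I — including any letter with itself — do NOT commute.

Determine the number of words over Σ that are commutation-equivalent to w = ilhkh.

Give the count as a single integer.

piece 0:i — minimal
piece 1:l rests on {0:i}
piece 2:h rests on {1:l}
piece 3:k rests on {1:l}
piece 4:h rests on {2:h}
minimal pieces: {0:i}
ways to finish when only these pieces remain (= sum over removing one remaining piece with nothing left below it):
  1 left: {3}→1  {4}→1
  2 left: {2,4}→1  {3,4}→2
  3 left: {2,3,4}→3
  placing 0:i first → 3 extensions

3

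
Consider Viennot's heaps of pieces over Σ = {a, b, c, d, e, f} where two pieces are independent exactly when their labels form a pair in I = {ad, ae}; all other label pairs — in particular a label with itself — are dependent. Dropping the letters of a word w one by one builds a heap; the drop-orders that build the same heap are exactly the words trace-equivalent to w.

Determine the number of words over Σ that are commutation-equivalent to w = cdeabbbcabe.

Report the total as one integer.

3

piece 0:c — minimal
piece 1:d rests on {0:c}
piece 2:e rests on {1:d}
piece 3:a rests on {0:c}
piece 4:b rests on {2:e, 3:a}
piece 5:b rests on {4:b}
piece 6:b rests on {5:b}
piece 7:c rests on {6:b}
piece 8:a rests on {7:c}
piece 9:b rests on {8:a}
piece 10:e rests on {9:b}
minimal pieces: {0:c}
ways to finish when only these pieces remain (= sum over removing one remaining piece with nothing left below it):
  1 left: {10}→1
  2 left: {9,10}→1
  3 left: {8,9,10}→1
  4 left: {7,8,9,10}→1
  5 left: {6,7,8,9,10}→1
  6 left: {5,6,7,8,9,10}→1
  7 left: {4,5,6,7,8,9,10}→1
  8 left: {2,4,5,6,7,8,9,10}→1  {3,4,5,6,7,8,9,10}→1
  9 left: {1,2,4,5,6,7,8,9,10}→1  {2,3,4,5,6,7,8,9,10}→2
  placing 0:c first → 3 extensions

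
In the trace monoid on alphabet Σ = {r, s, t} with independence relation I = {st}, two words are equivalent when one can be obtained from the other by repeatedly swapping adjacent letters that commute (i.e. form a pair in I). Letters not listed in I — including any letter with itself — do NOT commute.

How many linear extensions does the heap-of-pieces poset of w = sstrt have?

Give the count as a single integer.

0(s) covers ∅
1(s) covers 0:s
2(t) covers ∅
3(r) covers 1:s, 2:t
4(t) covers 3:r
floor of heap: 0:s, 2:t
completions by unplaced set U, small U first (add the entries for U minus each lowest piece of U):
  |U|=1: {4}:1
  |U|=2: {3,4}:1
  |U|=3: {1,3,4}:1  {2,3,4}:1
  start at 0(s): 2
  start at 2(t): 1
sum over floor = 3

3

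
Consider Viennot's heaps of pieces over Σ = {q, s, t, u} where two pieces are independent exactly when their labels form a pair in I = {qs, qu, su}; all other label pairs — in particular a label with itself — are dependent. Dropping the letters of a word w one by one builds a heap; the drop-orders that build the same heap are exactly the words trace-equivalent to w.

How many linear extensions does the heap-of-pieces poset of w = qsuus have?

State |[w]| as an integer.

0(q) covers ∅
1(s) covers ∅
2(u) covers ∅
3(u) covers 2:u
4(s) covers 1:s
floor of heap: 0:q, 1:s, 2:u
completions by unplaced set U, small U first (add the entries for U minus each lowest piece of U):
  |U|=1: {0}:1  {3}:1  {4}:1
  |U|=2: {0,3}:2  {0,4}:2  {1,4}:1  {2,3}:1  {3,4}:2
  |U|=3: {0,1,4}:3  {0,2,3}:3  {0,3,4}:6  {1,3,4}:3  {2,3,4}:3
  start at 0(q): 6
  start at 1(s): 12
  start at 2(u): 12
sum over floor = 30

30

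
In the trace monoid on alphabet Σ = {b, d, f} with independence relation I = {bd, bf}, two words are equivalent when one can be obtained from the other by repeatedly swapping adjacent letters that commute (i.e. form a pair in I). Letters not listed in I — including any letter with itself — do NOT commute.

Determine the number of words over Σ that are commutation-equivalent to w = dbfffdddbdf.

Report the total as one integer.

#0=d has no predecessor
#1=b has no predecessor
#2=f depends on [0:d]
#3=f depends on [2:f]
#4=f depends on [3:f]
#5=d depends on [4:f]
#6=d depends on [5:d]
#7=d depends on [6:d]
#8=b depends on [1:b]
#9=d depends on [7:d]
#10=f depends on [9:d]
sources: [0:d, 1:b]
N(rest) = Σ N(rest − s) over sources s of rest; N(one piece) = 1:
  size 1 → [8]=1  [10]=1
  size 2 → [1,8]=1  [8,10]=2  [9,10]=1
  size 3 → [1,8,10]=3  [7,9,10]=1  [8,9,10]=3
  size 4 → [1,8,9,10]=6  [6,7,9,10]=1  [7,8,9,10]=4
  size 5 → [1,7,8,9,10]=10  [5,6,7,9,10]=1  [6,7,8,9,10]=5
  size 6 → [1,6,7,8,9,10]=15  [4,5,6,7,9,10]=1  [5,6,7,8,9,10]=6
  size 7 → [1,5,6,7,8,9,10]=21  [3,4,5,6,7,9,10]=1  [4,5,6,7,8,9,10]=7
  size 8 → [1,4,5,6,7,8,9,10]=28  [2,3,4,5,6,7,9,10]=1  [3,4,5,6,7,8,9,10]=8
  size 9 → [0,2,3,4,5,6,7,9,10]=1  [1,3,4,5,6,7,8,9,10]=36  [2,3,4,5,6,7,8,9,10]=9
  first=0(d) contributes 45
  first=1(b) contributes 10
|[w]| = 55

55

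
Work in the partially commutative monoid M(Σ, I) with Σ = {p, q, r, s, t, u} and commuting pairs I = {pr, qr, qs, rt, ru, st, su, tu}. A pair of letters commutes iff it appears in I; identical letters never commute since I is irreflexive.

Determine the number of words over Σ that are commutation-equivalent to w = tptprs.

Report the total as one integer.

#0=t has no predecessor
#1=p depends on [0:t]
#2=t depends on [1:p]
#3=p depends on [2:t]
#4=r has no predecessor
#5=s depends on [3:p, 4:r]
sources: [0:t, 4:r]
N(rest) = Σ N(rest − s) over sources s of rest; N(one piece) = 1:
  size 1 → [5]=1
  size 2 → [3,5]=1  [4,5]=1
  size 3 → [2,3,5]=1  [3,4,5]=2
  size 4 → [1,2,3,5]=1  [2,3,4,5]=3
  first=0(t) contributes 4
  first=4(r) contributes 1
|[w]| = 5

5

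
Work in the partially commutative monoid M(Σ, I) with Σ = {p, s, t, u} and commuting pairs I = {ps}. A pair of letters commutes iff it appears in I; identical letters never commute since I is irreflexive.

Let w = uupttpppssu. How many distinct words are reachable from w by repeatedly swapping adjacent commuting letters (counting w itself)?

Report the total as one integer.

piece 0:u — minimal
piece 1:u rests on {0:u}
piece 2:p rests on {1:u}
piece 3:t rests on {2:p}
piece 4:t rests on {3:t}
piece 5:p rests on {4:t}
piece 6:p rests on {5:p}
piece 7:p rests on {6:p}
piece 8:s rests on {4:t}
piece 9:s rests on {8:s}
piece 10:u rests on {7:p, 9:s}
minimal pieces: {0:u}
ways to finish when only these pieces remain (= sum over removing one remaining piece with nothing left below it):
  1 left: {10}→1
  2 left: {7,10}→1  {9,10}→1
  3 left: {6,7,10}→1  {7,9,10}→2  {8,9,10}→1
  4 left: {5,6,7,10}→1  {6,7,9,10}→3  {7,8,9,10}→3
  5 left: {5,6,7,9,10}→4  {6,7,8,9,10}→6
  6 left: {5,6,7,8,9,10}→10
  7 left: {4,5,6,7,8,9,10}→10
  8 left: {3,4,5,6,7,8,9,10}→10
  9 left: {2,3,4,5,6,7,8,9,10}→10
  placing 0:u first → 10 extensions

10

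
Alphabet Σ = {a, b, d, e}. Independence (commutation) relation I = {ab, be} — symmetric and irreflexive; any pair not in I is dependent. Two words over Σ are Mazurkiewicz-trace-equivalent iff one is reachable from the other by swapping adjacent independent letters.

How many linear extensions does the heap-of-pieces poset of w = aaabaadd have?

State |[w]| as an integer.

drop 0:a onto floor
drop 1:a onto {0:a}
drop 2:a onto {1:a}
drop 3:b onto floor
drop 4:a onto {2:a}
drop 5:a onto {4:a}
drop 6:d onto {3:b, 5:a}
drop 7:d onto {6:d}
ground layer = {0:a, 3:b}
drop-orders for the pieces not yet dropped (sum over which currently-grounded one goes next):
  1 to go: {7} 1
  2 to go: {6,7} 1
  3 to go: {3,6,7} 1  {5,6,7} 1
  4 to go: {3,5,6,7} 2  {4,5,6,7} 1
  5 to go: {2,4,5,6,7} 1  {3,4,5,6,7} 3
  6 to go: {1,2,4,5,6,7} 1  {2,3,4,5,6,7} 4
  if 0:a drops first: 5 orders
  if 3:b drops first: 1 orders
heap linearizations: 6

6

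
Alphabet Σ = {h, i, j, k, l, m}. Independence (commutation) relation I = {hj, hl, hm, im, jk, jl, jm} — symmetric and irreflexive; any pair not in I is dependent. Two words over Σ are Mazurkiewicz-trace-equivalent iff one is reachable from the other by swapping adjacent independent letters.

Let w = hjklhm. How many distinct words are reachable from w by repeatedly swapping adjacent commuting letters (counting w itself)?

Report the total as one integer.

18

drop 0:h onto floor
drop 1:j onto floor
drop 2:k onto {0:h}
drop 3:l onto {2:k}
drop 4:h onto {2:k}
drop 5:m onto {3:l}
ground layer = {0:h, 1:j}
drop-orders for the pieces not yet dropped (sum over which currently-grounded one goes next):
  1 to go: {1} 1  {4} 1  {5} 1
  2 to go: {1,4} 2  {1,5} 2  {3,5} 1  {4,5} 2
  3 to go: {1,3,5} 3  {1,4,5} 6  {3,4,5} 3
  4 to go: {1,3,4,5} 12  {2,3,4,5} 3
  if 0:h drops first: 15 orders
  if 1:j drops first: 3 orders
heap linearizations: 18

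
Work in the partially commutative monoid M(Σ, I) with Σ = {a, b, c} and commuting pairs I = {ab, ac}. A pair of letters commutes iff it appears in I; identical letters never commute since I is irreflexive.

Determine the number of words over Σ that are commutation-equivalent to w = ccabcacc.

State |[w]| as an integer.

0(c) covers ∅
1(c) covers 0:c
2(a) covers ∅
3(b) covers 1:c
4(c) covers 3:b
5(a) covers 2:a
6(c) covers 4:c
7(c) covers 6:c
floor of heap: 0:c, 2:a
completions by unplaced set U, small U first (add the entries for U minus each lowest piece of U):
  |U|=1: {5}:1  {7}:1
  |U|=2: {2,5}:1  {5,7}:2  {6,7}:1
  |U|=3: {2,5,7}:3  {4,6,7}:1  {5,6,7}:3
  |U|=4: {2,5,6,7}:6  {3,4,6,7}:1  {4,5,6,7}:4
  |U|=5: {1,3,4,6,7}:1  {2,4,5,6,7}:10  {3,4,5,6,7}:5
  |U|=6: {0,1,3,4,6,7}:1  {1,3,4,5,6,7}:6  {2,3,4,5,6,7}:15
  start at 0(c): 21
  start at 2(a): 7
sum over floor = 28

28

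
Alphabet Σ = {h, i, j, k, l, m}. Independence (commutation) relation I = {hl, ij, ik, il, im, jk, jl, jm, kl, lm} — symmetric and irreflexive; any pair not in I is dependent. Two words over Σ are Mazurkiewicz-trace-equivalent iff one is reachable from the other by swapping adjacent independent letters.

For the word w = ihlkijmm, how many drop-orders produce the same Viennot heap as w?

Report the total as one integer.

drop 0:i onto floor
drop 1:h onto {0:i}
drop 2:l onto floor
drop 3:k onto {1:h}
drop 4:i onto {1:h}
drop 5:j onto {1:h}
drop 6:m onto {3:k}
drop 7:m onto {6:m}
ground layer = {0:i, 2:l}
drop-orders for the pieces not yet dropped (sum over which currently-grounded one goes next):
  1 to go: {2} 1  {4} 1  {5} 1  {7} 1
  2 to go: {2,4} 2  {2,5} 2  {2,7} 2  {4,5} 2  {4,7} 2  {5,7} 2  {6,7} 1
  3 to go: {2,4,5} 6  {2,4,7} 6  {2,5,7} 6  {2,6,7} 3  {3,6,7} 1  {4,5,7} 6  {4,6,7} 3  {5,6,7} 3
  4 to go: {2,3,6,7} 4  {2,4,5,7} 24  {2,4,6,7} 12  {2,5,6,7} 12  {3,4,6,7} 4  {3,5,6,7} 4  {4,5,6,7} 12
  5 to go: {2,3,4,6,7} 20  {2,3,5,6,7} 20  {2,4,5,6,7} 60  {3,4,5,6,7} 20
  6 to go: {1,3,4,5,6,7} 20  {2,3,4,5,6,7} 120
  if 0:i drops first: 140 orders
  if 2:l drops first: 20 orders
heap linearizations: 160

160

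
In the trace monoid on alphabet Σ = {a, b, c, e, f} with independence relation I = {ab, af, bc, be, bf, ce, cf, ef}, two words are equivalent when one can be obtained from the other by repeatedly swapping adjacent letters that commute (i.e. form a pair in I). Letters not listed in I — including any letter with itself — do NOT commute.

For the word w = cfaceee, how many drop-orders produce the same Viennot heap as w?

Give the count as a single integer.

28

drop 0:c onto floor
drop 1:f onto floor
drop 2:a onto {0:c}
drop 3:c onto {2:a}
drop 4:e onto {2:a}
drop 5:e onto {4:e}
drop 6:e onto {5:e}
ground layer = {0:c, 1:f}
drop-orders for the pieces not yet dropped (sum over which currently-grounded one goes next):
  1 to go: {1} 1  {3} 1  {6} 1
  2 to go: {1,3} 2  {1,6} 2  {3,6} 2  {5,6} 1
  3 to go: {1,3,6} 6  {1,5,6} 3  {3,5,6} 3  {4,5,6} 1
  4 to go: {1,3,5,6} 12  {1,4,5,6} 4  {3,4,5,6} 4
  5 to go: {1,3,4,5,6} 20  {2,3,4,5,6} 4
  if 0:c drops first: 24 orders
  if 1:f drops first: 4 orders
heap linearizations: 28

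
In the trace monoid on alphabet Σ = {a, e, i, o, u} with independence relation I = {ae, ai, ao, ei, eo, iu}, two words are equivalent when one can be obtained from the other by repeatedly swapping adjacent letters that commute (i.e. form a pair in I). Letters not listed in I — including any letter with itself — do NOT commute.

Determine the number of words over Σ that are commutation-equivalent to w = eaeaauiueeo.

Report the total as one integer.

270

#0=e has no predecessor
#1=a has no predecessor
#2=e depends on [0:e]
#3=a depends on [1:a]
#4=a depends on [3:a]
#5=u depends on [2:e, 4:a]
#6=i has no predecessor
#7=u depends on [5:u]
#8=e depends on [7:u]
#9=e depends on [8:e]
#10=o depends on [6:i, 7:u]
sources: [0:e, 1:a, 6:i]
N(rest) = Σ N(rest − s) over sources s of rest; N(one piece) = 1:
  size 1 → [9]=1  [10]=1
  size 2 → [6,10]=1  [8,9]=1  [9,10]=2
  size 3 → [6,9,10]=3  [8,9,10]=3
  size 4 → [6,8,9,10]=6  [7,8,9,10]=3
  size 5 → [5,7,8,9,10]=3  [6,7,8,9,10]=9
  size 6 → [2,5,7,8,9,10]=3  [4,5,7,8,9,10]=3  [5,6,7,8,9,10]=12
  size 7 → [0,2,5,7,8,9,10]=3  [2,4,5,7,8,9,10]=6  [2,5,6,7,8,9,10]=15  [3,4,5,7,8,9,10]=3  [4,5,6,7,8,9,10]=15
  size 8 → [0,2,4,5,7,8,9,10]=9  [0,2,5,6,7,8,9,10]=18  [1,3,4,5,7,8,9,10]=3  [2,3,4,5,7,8,9,10]=9  [2,4,5,6,7,8,9,10]=36  [3,4,5,6,7,8,9,10]=18
  size 9 → [0,2,3,4,5,7,8,9,10]=18  [0,2,4,5,6,7,8,9,10]=63  [1,2,3,4,5,7,8,9,10]=12  [1,3,4,5,6,7,8,9,10]=21  [2,3,4,5,6,7,8,9,10]=63
  first=0(e) contributes 96
  first=1(a) contributes 144
  first=6(i) contributes 30
|[w]| = 270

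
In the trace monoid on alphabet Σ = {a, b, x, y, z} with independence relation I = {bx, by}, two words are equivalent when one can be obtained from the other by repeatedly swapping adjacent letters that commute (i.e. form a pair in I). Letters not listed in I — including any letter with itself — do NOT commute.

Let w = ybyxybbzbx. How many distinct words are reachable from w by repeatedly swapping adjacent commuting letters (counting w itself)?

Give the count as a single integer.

70

0(y) covers ∅
1(b) covers ∅
2(y) covers 0:y
3(x) covers 2:y
4(y) covers 3:x
5(b) covers 1:b
6(b) covers 5:b
7(z) covers 4:y, 6:b
8(b) covers 7:z
9(x) covers 7:z
floor of heap: 0:y, 1:b
completions by unplaced set U, small U first (add the entries for U minus each lowest piece of U):
  |U|=1: {8}:1  {9}:1
  |U|=2: {8,9}:2
  |U|=3: {7,8,9}:2
  |U|=4: {4,7,8,9}:2  {6,7,8,9}:2
  |U|=5: {3,4,7,8,9}:2  {4,6,7,8,9}:4  {5,6,7,8,9}:2
  |U|=6: {1,5,6,7,8,9}:2  {2,3,4,7,8,9}:2  {3,4,6,7,8,9}:6  {4,5,6,7,8,9}:6
  |U|=7: {0,2,3,4,7,8,9}:2  {1,4,5,6,7,8,9}:8  {2,3,4,6,7,8,9}:8  {3,4,5,6,7,8,9}:12
  |U|=8: {0,2,3,4,6,7,8,9}:10  {1,3,4,5,6,7,8,9}:20  {2,3,4,5,6,7,8,9}:20
  start at 0(y): 40
  start at 1(b): 30
sum over floor = 70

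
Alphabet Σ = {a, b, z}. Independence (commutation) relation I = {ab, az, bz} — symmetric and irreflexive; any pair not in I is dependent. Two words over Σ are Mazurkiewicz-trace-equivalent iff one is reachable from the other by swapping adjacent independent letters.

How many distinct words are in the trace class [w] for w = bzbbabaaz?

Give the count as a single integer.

0(b) covers ∅
1(z) covers ∅
2(b) covers 0:b
3(b) covers 2:b
4(a) covers ∅
5(b) covers 3:b
6(a) covers 4:a
7(a) covers 6:a
8(z) covers 1:z
floor of heap: 0:b, 1:z, 4:a
completions by unplaced set U, small U first (add the entries for U minus each lowest piece of U):
  |U|=1: {5}:1  {7}:1  {8}:1
  |U|=2: {1,8}:1  {3,5}:1  {5,7}:2  {5,8}:2  {6,7}:1  {7,8}:2
  |U|=3: {1,5,8}:3  {1,7,8}:3  {2,3,5}:1  {3,5,7}:3  {3,5,8}:3  {4,6,7}:1  {5,6,7}:3  {5,7,8}:6  {6,7,8}:3
  |U|=4: {0,2,3,5}:1  {1,3,5,8}:6  {1,5,7,8}:12  {1,6,7,8}:6  {2,3,5,7}:4  {2,3,5,8}:4  {3,5,6,7}:6  {3,5,7,8}:12  {4,5,6,7}:4  {4,6,7,8}:4  {5,6,7,8}:12
  |U|=5: {0,2,3,5,7}:5  {0,2,3,5,8}:5  {1,2,3,5,8}:10  {1,3,5,7,8}:30  {1,4,6,7,8}:10  {1,5,6,7,8}:30  {2,3,5,6,7}:10  {2,3,5,7,8}:20  {3,4,5,6,7}:10  {3,5,6,7,8}:30  {4,5,6,7,8}:20
  |U|=6: {0,1,2,3,5,8}:15  {0,2,3,5,6,7}:15  {0,2,3,5,7,8}:30  {1,2,3,5,7,8}:60  {1,3,5,6,7,8}:90  {1,4,5,6,7,8}:60  {2,3,4,5,6,7}:20  {2,3,5,6,7,8}:60  {3,4,5,6,7,8}:60
  |U|=7: {0,1,2,3,5,7,8}:105  {0,2,3,4,5,6,7}:35  {0,2,3,5,6,7,8}:105  {1,2,3,5,6,7,8}:210  {1,3,4,5,6,7,8}:210  {2,3,4,5,6,7,8}:140
  start at 0(b): 560
  start at 1(z): 280
  start at 4(a): 420
sum over floor = 1260

1260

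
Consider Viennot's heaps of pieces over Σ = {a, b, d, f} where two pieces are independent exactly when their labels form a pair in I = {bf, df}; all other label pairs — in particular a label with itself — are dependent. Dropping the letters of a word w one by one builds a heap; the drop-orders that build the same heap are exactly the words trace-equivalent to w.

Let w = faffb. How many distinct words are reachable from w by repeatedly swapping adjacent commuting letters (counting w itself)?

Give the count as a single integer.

0(f) covers ∅
1(a) covers 0:f
2(f) covers 1:a
3(f) covers 2:f
4(b) covers 1:a
floor of heap: 0:f
completions by unplaced set U, small U first (add the entries for U minus each lowest piece of U):
  |U|=1: {3}:1  {4}:1
  |U|=2: {2,3}:1  {3,4}:2
  |U|=3: {2,3,4}:3
  start at 0(f): 3

3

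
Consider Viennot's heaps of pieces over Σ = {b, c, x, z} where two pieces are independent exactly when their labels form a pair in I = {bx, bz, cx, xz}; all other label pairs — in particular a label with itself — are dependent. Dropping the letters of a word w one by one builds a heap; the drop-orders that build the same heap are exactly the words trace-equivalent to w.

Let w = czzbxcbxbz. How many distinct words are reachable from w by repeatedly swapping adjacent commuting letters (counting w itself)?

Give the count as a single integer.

405

drop 0:c onto floor
drop 1:z onto {0:c}
drop 2:z onto {1:z}
drop 3:b onto {0:c}
drop 4:x onto floor
drop 5:c onto {2:z, 3:b}
drop 6:b onto {5:c}
drop 7:x onto {4:x}
drop 8:b onto {6:b}
drop 9:z onto {5:c}
ground layer = {0:c, 4:x}
drop-orders for the pieces not yet dropped (sum over which currently-grounded one goes next):
  1 to go: {7} 1  {8} 1  {9} 1
  2 to go: {4,7} 1  {6,8} 1  {7,8} 2  {7,9} 2  {8,9} 2
  3 to go: {4,7,8} 3  {4,7,9} 3  {6,7,8} 3  {6,8,9} 3  {7,8,9} 6
  4 to go: {4,6,7,8} 6  {4,7,8,9} 12  {5,6,8,9} 3  {6,7,8,9} 12
  5 to go: {2,5,6,8,9} 3  {3,5,6,8,9} 3  {4,6,7,8,9} 30  {5,6,7,8,9} 15
  6 to go: {1,2,5,6,8,9} 3  {2,3,5,6,8,9} 6  {2,5,6,7,8,9} 18  {3,5,6,7,8,9} 18  {4,5,6,7,8,9} 45
  7 to go: {1,2,3,5,6,8,9} 9  {1,2,5,6,7,8,9} 21  {2,3,5,6,7,8,9} 42  {2,4,5,6,7,8,9} 63  {3,4,5,6,7,8,9} 63
  8 to go: {0,1,2,3,5,6,8,9} 9  {1,2,3,5,6,7,8,9} 72  {1,2,4,5,6,7,8,9} 84  {2,3,4,5,6,7,8,9} 168
  if 0:c drops first: 324 orders
  if 4:x drops first: 81 orders
heap linearizations: 405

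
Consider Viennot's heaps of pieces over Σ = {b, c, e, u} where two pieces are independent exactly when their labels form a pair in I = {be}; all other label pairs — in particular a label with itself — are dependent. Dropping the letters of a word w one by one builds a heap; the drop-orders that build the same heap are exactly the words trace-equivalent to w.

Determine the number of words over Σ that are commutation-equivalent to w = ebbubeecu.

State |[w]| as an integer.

#0=e has no predecessor
#1=b has no predecessor
#2=b depends on [1:b]
#3=u depends on [0:e, 2:b]
#4=b depends on [3:u]
#5=e depends on [3:u]
#6=e depends on [5:e]
#7=c depends on [4:b, 6:e]
#8=u depends on [7:c]
sources: [0:e, 1:b]
N(rest) = Σ N(rest − s) over sources s of rest; N(one piece) = 1:
  size 1 → [8]=1
  size 2 → [7,8]=1
  size 3 → [4,7,8]=1  [6,7,8]=1
  size 4 → [4,6,7,8]=2  [5,6,7,8]=1
  size 5 → [4,5,6,7,8]=3
  size 6 → [3,4,5,6,7,8]=3
  size 7 → [0,3,4,5,6,7,8]=3  [2,3,4,5,6,7,8]=3
  first=0(e) contributes 3
  first=1(b) contributes 6
|[w]| = 9

9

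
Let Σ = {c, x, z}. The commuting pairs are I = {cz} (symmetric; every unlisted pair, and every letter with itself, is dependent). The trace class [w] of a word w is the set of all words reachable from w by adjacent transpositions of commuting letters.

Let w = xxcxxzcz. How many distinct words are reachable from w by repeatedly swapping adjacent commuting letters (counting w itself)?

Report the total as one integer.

3

piece 0:x — minimal
piece 1:x rests on {0:x}
piece 2:c rests on {1:x}
piece 3:x rests on {2:c}
piece 4:x rests on {3:x}
piece 5:z rests on {4:x}
piece 6:c rests on {4:x}
piece 7:z rests on {5:z}
minimal pieces: {0:x}
ways to finish when only these pieces remain (= sum over removing one remaining piece with nothing left below it):
  1 left: {6}→1  {7}→1
  2 left: {5,7}→1  {6,7}→2
  3 left: {5,6,7}→3
  4 left: {4,5,6,7}→3
  5 left: {3,4,5,6,7}→3
  6 left: {2,3,4,5,6,7}→3
  placing 0:x first → 3 extensions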